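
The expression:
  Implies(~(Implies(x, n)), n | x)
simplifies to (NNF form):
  True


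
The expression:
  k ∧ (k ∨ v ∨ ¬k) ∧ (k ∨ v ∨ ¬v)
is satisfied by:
  {k: True}


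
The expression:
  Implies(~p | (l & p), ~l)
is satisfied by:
  {l: False}


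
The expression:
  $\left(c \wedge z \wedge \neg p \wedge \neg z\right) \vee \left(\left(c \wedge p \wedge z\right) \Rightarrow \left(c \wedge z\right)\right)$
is always true.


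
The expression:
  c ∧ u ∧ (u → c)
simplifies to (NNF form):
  c ∧ u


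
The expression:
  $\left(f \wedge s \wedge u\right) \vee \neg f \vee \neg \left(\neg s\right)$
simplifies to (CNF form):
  $s \vee \neg f$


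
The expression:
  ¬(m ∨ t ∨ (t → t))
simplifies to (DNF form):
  False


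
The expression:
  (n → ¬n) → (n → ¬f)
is always true.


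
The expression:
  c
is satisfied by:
  {c: True}


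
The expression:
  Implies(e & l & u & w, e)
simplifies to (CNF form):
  True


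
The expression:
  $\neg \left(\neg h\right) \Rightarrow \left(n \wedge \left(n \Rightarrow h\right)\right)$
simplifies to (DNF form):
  $n \vee \neg h$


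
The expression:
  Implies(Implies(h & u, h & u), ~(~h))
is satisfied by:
  {h: True}


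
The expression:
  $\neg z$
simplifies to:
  $\neg z$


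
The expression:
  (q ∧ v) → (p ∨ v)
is always true.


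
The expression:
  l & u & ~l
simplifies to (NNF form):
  False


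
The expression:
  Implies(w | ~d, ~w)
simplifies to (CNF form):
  ~w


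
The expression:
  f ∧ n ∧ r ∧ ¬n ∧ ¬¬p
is never true.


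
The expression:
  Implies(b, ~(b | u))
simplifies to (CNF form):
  ~b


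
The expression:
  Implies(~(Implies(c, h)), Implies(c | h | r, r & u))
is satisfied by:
  {h: True, u: True, r: True, c: False}
  {h: True, u: True, r: False, c: False}
  {h: True, r: True, c: False, u: False}
  {h: True, r: False, c: False, u: False}
  {u: True, r: True, c: False, h: False}
  {u: True, r: False, c: False, h: False}
  {r: True, u: False, c: False, h: False}
  {r: False, u: False, c: False, h: False}
  {h: True, u: True, c: True, r: True}
  {h: True, u: True, c: True, r: False}
  {h: True, c: True, r: True, u: False}
  {h: True, c: True, r: False, u: False}
  {u: True, c: True, r: True, h: False}


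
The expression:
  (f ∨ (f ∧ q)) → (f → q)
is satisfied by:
  {q: True, f: False}
  {f: False, q: False}
  {f: True, q: True}


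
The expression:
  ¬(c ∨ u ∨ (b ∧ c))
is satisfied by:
  {u: False, c: False}


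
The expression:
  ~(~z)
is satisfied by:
  {z: True}


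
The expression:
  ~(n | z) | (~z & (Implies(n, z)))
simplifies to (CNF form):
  ~n & ~z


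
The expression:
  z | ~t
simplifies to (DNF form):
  z | ~t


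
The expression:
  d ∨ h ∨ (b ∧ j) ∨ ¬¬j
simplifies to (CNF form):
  d ∨ h ∨ j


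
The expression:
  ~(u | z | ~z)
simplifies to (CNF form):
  False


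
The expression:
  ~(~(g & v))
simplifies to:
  g & v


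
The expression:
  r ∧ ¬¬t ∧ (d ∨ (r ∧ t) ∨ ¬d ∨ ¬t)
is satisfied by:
  {t: True, r: True}


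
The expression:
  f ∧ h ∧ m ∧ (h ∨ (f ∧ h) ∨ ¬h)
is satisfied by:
  {h: True, m: True, f: True}


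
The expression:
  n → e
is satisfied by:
  {e: True, n: False}
  {n: False, e: False}
  {n: True, e: True}


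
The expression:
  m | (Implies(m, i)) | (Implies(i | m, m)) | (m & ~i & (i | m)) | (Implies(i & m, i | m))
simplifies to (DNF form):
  True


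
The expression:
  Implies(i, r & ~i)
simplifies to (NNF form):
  ~i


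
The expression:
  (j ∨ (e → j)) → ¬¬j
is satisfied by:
  {e: True, j: True}
  {e: True, j: False}
  {j: True, e: False}


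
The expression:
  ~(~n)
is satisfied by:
  {n: True}


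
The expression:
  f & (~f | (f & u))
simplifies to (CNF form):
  f & u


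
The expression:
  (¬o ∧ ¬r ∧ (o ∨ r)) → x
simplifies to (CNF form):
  True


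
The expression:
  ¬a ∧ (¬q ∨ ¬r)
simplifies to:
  ¬a ∧ (¬q ∨ ¬r)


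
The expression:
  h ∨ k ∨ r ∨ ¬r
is always true.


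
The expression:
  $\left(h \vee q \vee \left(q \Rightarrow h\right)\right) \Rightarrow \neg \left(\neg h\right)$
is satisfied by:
  {h: True}


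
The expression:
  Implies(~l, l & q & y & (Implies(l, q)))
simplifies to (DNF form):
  l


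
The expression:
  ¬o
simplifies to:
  ¬o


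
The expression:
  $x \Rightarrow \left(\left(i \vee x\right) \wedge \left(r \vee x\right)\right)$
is always true.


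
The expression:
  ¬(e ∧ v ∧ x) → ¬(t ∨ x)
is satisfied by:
  {e: True, v: True, t: False, x: False}
  {e: True, v: False, t: False, x: False}
  {v: True, e: False, t: False, x: False}
  {e: False, v: False, t: False, x: False}
  {x: True, e: True, v: True, t: False}
  {x: True, e: True, t: True, v: True}


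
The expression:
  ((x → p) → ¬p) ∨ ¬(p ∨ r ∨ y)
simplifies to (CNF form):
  ¬p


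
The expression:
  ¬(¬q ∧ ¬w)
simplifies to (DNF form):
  q ∨ w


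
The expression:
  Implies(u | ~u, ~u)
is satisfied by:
  {u: False}


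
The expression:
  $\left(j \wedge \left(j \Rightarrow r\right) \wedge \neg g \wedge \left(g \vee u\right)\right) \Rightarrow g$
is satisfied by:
  {g: True, u: False, r: False, j: False}
  {j: False, u: False, g: False, r: False}
  {j: True, g: True, u: False, r: False}
  {j: True, u: False, g: False, r: False}
  {r: True, g: True, j: False, u: False}
  {r: True, j: False, u: False, g: False}
  {r: True, j: True, g: True, u: False}
  {r: True, j: True, u: False, g: False}
  {g: True, u: True, r: False, j: False}
  {u: True, r: False, g: False, j: False}
  {j: True, u: True, g: True, r: False}
  {j: True, u: True, r: False, g: False}
  {g: True, u: True, r: True, j: False}
  {u: True, r: True, j: False, g: False}
  {j: True, u: True, r: True, g: True}


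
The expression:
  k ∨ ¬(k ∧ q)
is always true.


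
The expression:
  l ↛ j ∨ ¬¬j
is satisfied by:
  {l: True, j: True}
  {l: True, j: False}
  {j: True, l: False}


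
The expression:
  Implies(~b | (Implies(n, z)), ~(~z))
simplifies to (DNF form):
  z | (b & n)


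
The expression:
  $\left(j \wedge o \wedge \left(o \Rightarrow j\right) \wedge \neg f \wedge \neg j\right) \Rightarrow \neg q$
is always true.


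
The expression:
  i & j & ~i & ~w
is never true.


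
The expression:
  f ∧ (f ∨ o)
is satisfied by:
  {f: True}


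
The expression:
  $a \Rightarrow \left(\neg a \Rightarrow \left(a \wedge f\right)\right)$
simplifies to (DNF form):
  $\text{True}$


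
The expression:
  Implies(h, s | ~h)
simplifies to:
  s | ~h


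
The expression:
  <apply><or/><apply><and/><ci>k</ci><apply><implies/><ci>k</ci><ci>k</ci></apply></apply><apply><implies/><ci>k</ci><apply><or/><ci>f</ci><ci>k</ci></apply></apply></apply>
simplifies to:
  <true/>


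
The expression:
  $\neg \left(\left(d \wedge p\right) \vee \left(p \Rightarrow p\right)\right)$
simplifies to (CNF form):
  $\text{False}$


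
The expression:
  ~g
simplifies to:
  ~g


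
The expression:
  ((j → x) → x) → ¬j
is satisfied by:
  {j: False}


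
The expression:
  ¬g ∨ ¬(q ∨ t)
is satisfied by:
  {q: False, g: False, t: False}
  {t: True, q: False, g: False}
  {q: True, t: False, g: False}
  {t: True, q: True, g: False}
  {g: True, t: False, q: False}


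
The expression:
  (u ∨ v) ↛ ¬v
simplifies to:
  v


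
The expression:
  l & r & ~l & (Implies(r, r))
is never true.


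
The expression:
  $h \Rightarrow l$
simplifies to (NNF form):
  $l \vee \neg h$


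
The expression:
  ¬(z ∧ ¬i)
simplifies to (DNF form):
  i ∨ ¬z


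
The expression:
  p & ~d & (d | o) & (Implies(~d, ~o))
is never true.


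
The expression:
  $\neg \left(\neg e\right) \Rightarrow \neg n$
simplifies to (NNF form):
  $\neg e \vee \neg n$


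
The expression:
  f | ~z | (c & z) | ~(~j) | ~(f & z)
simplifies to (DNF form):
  True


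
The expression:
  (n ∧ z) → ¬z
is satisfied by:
  {z: False, n: False}
  {n: True, z: False}
  {z: True, n: False}


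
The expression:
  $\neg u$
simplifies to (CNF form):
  $\neg u$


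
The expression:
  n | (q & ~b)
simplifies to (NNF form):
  n | (q & ~b)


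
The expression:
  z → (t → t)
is always true.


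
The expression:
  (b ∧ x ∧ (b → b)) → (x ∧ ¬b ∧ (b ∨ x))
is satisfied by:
  {x: False, b: False}
  {b: True, x: False}
  {x: True, b: False}


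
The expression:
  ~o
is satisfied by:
  {o: False}


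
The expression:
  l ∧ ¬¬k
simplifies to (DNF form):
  k ∧ l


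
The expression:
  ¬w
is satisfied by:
  {w: False}


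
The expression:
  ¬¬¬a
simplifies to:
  ¬a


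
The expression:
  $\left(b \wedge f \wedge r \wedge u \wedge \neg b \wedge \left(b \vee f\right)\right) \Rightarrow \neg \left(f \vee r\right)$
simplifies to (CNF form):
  $\text{True}$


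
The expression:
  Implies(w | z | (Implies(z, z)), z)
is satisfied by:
  {z: True}


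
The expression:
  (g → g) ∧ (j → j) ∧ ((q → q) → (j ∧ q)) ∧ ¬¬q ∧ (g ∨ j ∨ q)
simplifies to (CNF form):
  j ∧ q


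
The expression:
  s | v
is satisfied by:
  {v: True, s: True}
  {v: True, s: False}
  {s: True, v: False}


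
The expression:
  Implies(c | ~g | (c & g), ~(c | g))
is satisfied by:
  {c: False}


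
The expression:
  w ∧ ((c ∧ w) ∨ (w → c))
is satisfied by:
  {c: True, w: True}


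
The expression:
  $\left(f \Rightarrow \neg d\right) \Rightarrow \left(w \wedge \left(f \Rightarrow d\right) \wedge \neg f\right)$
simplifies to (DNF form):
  $\left(d \wedge f\right) \vee \left(w \wedge \neg f\right)$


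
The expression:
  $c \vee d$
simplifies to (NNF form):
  $c \vee d$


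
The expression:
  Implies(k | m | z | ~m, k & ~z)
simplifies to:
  k & ~z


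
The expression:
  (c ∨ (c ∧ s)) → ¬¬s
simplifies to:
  s ∨ ¬c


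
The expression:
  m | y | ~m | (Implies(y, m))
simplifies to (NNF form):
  True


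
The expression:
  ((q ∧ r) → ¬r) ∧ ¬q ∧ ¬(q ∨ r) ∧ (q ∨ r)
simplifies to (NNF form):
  False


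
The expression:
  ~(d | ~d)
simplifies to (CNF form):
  False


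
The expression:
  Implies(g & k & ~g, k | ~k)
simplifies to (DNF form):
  True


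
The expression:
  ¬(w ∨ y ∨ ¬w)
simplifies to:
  False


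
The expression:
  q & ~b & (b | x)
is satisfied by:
  {x: True, q: True, b: False}


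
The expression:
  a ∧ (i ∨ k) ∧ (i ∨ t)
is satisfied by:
  {a: True, i: True, k: True, t: True}
  {a: True, i: True, k: True, t: False}
  {a: True, i: True, t: True, k: False}
  {a: True, i: True, t: False, k: False}
  {a: True, k: True, t: True, i: False}


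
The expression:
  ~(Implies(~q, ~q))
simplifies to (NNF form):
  False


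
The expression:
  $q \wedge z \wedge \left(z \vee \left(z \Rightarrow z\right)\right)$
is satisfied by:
  {z: True, q: True}


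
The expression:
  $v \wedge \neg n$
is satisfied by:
  {v: True, n: False}


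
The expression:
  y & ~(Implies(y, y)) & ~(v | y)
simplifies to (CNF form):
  False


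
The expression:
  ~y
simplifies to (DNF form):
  ~y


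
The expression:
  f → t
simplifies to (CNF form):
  t ∨ ¬f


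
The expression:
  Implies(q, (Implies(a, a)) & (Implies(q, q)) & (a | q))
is always true.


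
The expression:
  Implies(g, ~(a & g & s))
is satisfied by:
  {s: False, a: False, g: False}
  {g: True, s: False, a: False}
  {a: True, s: False, g: False}
  {g: True, a: True, s: False}
  {s: True, g: False, a: False}
  {g: True, s: True, a: False}
  {a: True, s: True, g: False}


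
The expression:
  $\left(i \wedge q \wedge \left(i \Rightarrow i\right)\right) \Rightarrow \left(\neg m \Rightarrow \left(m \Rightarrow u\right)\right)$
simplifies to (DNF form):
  $\text{True}$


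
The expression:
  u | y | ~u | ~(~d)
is always true.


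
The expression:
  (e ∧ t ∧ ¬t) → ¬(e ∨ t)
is always true.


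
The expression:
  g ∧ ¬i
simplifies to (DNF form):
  g ∧ ¬i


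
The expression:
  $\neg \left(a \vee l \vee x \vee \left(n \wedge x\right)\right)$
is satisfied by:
  {x: False, l: False, a: False}


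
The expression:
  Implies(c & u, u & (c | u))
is always true.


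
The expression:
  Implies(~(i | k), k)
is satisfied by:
  {i: True, k: True}
  {i: True, k: False}
  {k: True, i: False}


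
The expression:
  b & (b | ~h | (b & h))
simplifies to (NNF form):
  b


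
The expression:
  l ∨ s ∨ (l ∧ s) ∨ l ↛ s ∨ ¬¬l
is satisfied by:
  {l: True, s: True}
  {l: True, s: False}
  {s: True, l: False}


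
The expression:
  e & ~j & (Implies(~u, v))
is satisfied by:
  {e: True, v: True, u: True, j: False}
  {e: True, v: True, u: False, j: False}
  {e: True, u: True, v: False, j: False}


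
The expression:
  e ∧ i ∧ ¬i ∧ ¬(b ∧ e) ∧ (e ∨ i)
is never true.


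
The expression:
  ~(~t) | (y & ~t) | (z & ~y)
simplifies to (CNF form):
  t | y | z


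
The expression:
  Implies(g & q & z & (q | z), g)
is always true.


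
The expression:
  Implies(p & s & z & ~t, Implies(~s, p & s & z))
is always true.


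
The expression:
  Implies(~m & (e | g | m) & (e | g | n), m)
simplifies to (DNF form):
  m | (~e & ~g)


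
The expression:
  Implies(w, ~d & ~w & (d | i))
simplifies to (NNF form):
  ~w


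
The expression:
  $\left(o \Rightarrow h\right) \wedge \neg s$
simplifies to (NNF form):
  $\neg s \wedge \left(h \vee \neg o\right)$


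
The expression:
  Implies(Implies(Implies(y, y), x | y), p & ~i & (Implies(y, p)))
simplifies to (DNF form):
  (p & ~i) | (~x & ~y) | (p & ~i & ~x) | (p & ~i & ~y) | (p & ~x & ~y) | (~i & ~x & ~y) | (p & ~i & ~x & ~y)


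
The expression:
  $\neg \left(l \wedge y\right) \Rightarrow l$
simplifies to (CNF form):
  $l$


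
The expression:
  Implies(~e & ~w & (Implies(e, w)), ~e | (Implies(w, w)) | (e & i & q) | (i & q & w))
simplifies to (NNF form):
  True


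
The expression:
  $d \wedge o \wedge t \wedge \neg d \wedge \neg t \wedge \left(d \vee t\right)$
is never true.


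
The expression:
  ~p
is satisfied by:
  {p: False}


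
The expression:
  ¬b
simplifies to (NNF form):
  ¬b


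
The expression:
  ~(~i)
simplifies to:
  i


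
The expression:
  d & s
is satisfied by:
  {s: True, d: True}


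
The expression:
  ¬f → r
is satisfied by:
  {r: True, f: True}
  {r: True, f: False}
  {f: True, r: False}


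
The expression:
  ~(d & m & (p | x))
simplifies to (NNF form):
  ~d | ~m | (~p & ~x)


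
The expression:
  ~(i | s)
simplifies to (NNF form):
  ~i & ~s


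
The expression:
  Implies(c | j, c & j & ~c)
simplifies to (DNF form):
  ~c & ~j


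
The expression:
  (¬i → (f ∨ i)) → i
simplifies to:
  i ∨ ¬f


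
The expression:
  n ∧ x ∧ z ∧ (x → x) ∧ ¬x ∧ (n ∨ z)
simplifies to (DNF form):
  False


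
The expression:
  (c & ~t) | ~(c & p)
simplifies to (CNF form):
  ~c | ~p | ~t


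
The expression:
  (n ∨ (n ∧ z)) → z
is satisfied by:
  {z: True, n: False}
  {n: False, z: False}
  {n: True, z: True}


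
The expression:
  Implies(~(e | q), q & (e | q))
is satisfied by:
  {q: True, e: True}
  {q: True, e: False}
  {e: True, q: False}


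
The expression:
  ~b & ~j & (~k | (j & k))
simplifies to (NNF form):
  ~b & ~j & ~k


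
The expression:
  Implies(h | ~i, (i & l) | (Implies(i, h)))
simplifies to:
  True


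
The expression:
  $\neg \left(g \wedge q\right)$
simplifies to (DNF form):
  $\neg g \vee \neg q$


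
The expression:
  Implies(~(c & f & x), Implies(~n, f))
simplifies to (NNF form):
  f | n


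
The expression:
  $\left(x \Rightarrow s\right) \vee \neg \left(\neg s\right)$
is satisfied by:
  {s: True, x: False}
  {x: False, s: False}
  {x: True, s: True}


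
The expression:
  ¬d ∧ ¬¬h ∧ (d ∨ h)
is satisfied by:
  {h: True, d: False}


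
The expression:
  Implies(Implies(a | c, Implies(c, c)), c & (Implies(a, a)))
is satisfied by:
  {c: True}


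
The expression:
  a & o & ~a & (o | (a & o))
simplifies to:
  False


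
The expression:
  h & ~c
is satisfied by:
  {h: True, c: False}


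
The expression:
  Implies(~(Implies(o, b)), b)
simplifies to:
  b | ~o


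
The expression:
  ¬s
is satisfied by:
  {s: False}


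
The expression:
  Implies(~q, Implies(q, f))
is always true.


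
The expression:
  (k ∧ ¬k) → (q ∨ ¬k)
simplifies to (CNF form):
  True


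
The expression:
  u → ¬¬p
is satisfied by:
  {p: True, u: False}
  {u: False, p: False}
  {u: True, p: True}


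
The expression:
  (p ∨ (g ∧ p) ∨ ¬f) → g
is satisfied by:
  {g: True, f: True, p: False}
  {g: True, f: False, p: False}
  {g: True, p: True, f: True}
  {g: True, p: True, f: False}
  {f: True, p: False, g: False}


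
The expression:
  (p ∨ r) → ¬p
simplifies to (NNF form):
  ¬p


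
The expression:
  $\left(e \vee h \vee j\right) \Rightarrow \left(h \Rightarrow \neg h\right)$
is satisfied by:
  {h: False}


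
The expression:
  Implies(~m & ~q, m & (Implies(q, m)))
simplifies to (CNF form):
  m | q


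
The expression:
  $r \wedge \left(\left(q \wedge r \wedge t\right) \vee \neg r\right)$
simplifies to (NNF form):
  $q \wedge r \wedge t$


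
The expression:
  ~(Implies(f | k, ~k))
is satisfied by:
  {k: True}


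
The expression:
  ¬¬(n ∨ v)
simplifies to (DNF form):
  n ∨ v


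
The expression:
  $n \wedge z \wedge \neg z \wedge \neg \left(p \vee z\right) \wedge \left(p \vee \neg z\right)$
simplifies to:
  $\text{False}$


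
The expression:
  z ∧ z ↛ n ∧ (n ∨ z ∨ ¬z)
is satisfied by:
  {z: True, n: False}


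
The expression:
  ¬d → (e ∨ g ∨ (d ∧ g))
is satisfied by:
  {d: True, e: True, g: True}
  {d: True, e: True, g: False}
  {d: True, g: True, e: False}
  {d: True, g: False, e: False}
  {e: True, g: True, d: False}
  {e: True, g: False, d: False}
  {g: True, e: False, d: False}


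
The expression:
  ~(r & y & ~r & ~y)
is always true.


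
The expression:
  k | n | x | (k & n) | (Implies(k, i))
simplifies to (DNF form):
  True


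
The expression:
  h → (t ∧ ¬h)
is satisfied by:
  {h: False}


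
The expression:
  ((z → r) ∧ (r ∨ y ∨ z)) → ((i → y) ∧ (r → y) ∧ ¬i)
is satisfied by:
  {z: True, i: False, r: False, y: False}
  {y: False, i: False, z: False, r: False}
  {y: True, z: True, i: False, r: False}
  {y: True, i: False, z: False, r: False}
  {z: True, i: True, y: False, r: False}
  {i: True, y: False, z: False, r: False}
  {y: True, i: True, z: True, r: False}
  {r: True, z: True, y: True, i: False}
  {r: True, y: True, i: False, z: False}


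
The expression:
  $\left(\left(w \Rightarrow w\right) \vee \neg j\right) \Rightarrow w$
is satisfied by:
  {w: True}


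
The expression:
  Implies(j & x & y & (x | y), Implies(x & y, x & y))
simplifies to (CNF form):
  True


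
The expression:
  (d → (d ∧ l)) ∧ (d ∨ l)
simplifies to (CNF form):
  l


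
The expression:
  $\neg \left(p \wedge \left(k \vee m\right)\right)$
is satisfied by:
  {m: False, p: False, k: False}
  {k: True, m: False, p: False}
  {m: True, k: False, p: False}
  {k: True, m: True, p: False}
  {p: True, k: False, m: False}


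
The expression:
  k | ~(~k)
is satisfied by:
  {k: True}


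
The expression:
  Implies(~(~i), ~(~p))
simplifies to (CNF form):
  p | ~i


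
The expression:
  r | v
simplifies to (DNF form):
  r | v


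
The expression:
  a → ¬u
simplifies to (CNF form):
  ¬a ∨ ¬u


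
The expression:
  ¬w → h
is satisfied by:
  {h: True, w: True}
  {h: True, w: False}
  {w: True, h: False}


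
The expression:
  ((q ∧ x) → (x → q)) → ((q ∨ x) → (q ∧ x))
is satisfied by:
  {q: False, x: False}
  {x: True, q: True}


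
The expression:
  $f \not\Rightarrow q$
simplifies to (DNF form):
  $f \wedge \neg q$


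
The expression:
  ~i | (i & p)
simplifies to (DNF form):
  p | ~i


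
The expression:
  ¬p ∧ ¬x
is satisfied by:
  {x: False, p: False}


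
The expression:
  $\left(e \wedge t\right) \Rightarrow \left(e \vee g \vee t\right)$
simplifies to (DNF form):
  $\text{True}$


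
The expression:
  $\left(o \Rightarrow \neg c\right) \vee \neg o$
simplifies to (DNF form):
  $\neg c \vee \neg o$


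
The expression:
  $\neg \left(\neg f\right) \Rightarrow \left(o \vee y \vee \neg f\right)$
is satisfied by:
  {y: True, o: True, f: False}
  {y: True, o: False, f: False}
  {o: True, y: False, f: False}
  {y: False, o: False, f: False}
  {f: True, y: True, o: True}
  {f: True, y: True, o: False}
  {f: True, o: True, y: False}


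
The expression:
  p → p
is always true.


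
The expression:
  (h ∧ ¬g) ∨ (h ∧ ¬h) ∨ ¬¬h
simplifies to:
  h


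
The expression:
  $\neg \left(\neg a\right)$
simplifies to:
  $a$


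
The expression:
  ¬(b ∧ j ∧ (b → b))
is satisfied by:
  {b: False, j: False}
  {j: True, b: False}
  {b: True, j: False}


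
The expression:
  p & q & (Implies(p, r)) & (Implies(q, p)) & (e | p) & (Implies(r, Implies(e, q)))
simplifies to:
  p & q & r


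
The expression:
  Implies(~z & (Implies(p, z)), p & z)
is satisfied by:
  {z: True, p: True}
  {z: True, p: False}
  {p: True, z: False}


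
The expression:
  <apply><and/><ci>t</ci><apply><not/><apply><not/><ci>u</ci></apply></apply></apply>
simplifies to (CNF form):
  <apply><and/><ci>t</ci><ci>u</ci></apply>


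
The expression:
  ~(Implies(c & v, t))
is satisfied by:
  {c: True, v: True, t: False}


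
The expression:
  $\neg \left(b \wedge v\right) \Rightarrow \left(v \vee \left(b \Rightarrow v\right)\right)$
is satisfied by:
  {v: True, b: False}
  {b: False, v: False}
  {b: True, v: True}


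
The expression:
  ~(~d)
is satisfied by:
  {d: True}


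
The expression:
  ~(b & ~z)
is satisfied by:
  {z: True, b: False}
  {b: False, z: False}
  {b: True, z: True}


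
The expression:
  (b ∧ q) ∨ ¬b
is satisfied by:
  {q: True, b: False}
  {b: False, q: False}
  {b: True, q: True}


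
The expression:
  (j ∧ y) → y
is always true.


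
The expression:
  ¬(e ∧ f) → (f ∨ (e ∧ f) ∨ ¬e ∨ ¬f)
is always true.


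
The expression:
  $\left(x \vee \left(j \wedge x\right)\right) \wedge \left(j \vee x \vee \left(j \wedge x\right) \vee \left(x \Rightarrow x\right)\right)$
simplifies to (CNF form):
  $x$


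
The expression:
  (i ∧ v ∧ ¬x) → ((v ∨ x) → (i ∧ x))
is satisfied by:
  {x: True, v: False, i: False}
  {v: False, i: False, x: False}
  {x: True, i: True, v: False}
  {i: True, v: False, x: False}
  {x: True, v: True, i: False}
  {v: True, x: False, i: False}
  {x: True, i: True, v: True}


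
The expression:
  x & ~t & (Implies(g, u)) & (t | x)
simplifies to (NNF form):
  x & ~t & (u | ~g)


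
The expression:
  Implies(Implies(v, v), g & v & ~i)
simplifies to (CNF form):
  g & v & ~i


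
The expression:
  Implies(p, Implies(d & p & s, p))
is always true.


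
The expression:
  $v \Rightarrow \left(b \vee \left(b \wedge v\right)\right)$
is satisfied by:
  {b: True, v: False}
  {v: False, b: False}
  {v: True, b: True}


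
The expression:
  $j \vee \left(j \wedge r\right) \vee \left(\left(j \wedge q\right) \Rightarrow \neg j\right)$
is always true.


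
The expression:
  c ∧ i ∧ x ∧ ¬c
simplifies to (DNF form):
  False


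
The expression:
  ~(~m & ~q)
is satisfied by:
  {q: True, m: True}
  {q: True, m: False}
  {m: True, q: False}


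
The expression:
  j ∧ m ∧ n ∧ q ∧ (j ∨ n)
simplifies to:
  j ∧ m ∧ n ∧ q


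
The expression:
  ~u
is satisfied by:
  {u: False}


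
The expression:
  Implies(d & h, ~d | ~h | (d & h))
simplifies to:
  True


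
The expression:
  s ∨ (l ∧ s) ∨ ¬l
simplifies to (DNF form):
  s ∨ ¬l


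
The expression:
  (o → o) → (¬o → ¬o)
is always true.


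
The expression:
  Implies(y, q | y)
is always true.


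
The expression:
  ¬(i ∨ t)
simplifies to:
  ¬i ∧ ¬t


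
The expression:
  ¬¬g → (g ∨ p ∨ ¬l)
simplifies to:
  True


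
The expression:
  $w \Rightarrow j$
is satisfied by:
  {j: True, w: False}
  {w: False, j: False}
  {w: True, j: True}


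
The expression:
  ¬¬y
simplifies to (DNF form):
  y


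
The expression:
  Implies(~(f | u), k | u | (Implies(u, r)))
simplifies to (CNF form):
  True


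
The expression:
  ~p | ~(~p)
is always true.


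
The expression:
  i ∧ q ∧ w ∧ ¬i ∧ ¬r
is never true.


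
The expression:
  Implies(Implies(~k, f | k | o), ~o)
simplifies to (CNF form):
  ~o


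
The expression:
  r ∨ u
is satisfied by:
  {r: True, u: True}
  {r: True, u: False}
  {u: True, r: False}


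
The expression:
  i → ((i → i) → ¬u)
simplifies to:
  ¬i ∨ ¬u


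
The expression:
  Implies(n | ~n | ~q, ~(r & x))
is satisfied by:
  {x: False, r: False}
  {r: True, x: False}
  {x: True, r: False}


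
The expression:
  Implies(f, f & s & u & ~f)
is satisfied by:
  {f: False}


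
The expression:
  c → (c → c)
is always true.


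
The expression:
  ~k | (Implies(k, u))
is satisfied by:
  {u: True, k: False}
  {k: False, u: False}
  {k: True, u: True}


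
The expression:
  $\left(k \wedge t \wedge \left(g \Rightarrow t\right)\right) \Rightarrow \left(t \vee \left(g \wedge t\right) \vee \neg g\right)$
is always true.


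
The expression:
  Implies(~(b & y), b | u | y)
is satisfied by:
  {y: True, b: True, u: True}
  {y: True, b: True, u: False}
  {y: True, u: True, b: False}
  {y: True, u: False, b: False}
  {b: True, u: True, y: False}
  {b: True, u: False, y: False}
  {u: True, b: False, y: False}


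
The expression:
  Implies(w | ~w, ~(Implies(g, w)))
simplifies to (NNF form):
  g & ~w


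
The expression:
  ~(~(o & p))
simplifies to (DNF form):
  o & p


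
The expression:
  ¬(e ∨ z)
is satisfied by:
  {e: False, z: False}


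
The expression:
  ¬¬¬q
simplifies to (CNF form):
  ¬q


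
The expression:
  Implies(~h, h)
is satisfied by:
  {h: True}


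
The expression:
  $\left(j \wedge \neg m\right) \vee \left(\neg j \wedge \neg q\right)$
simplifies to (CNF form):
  $\left(j \vee \neg j\right) \wedge \left(j \vee \neg q\right) \wedge \left(\neg j \vee \neg m\right) \wedge \left(\neg m \vee \neg q\right)$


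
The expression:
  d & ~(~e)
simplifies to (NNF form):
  d & e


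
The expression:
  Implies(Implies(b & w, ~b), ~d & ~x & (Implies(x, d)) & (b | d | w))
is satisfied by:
  {w: True, b: True, d: False, x: False}
  {x: True, w: True, b: True, d: False}
  {w: True, d: True, b: True, x: False}
  {x: True, w: True, d: True, b: True}
  {w: True, b: False, d: False, x: False}
  {b: True, x: False, d: False, w: False}


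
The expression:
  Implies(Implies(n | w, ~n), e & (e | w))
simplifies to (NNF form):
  e | n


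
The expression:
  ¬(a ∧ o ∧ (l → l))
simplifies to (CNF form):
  ¬a ∨ ¬o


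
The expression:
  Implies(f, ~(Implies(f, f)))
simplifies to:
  ~f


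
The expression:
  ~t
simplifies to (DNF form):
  ~t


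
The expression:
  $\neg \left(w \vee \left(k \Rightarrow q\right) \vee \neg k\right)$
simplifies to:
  $k \wedge \neg q \wedge \neg w$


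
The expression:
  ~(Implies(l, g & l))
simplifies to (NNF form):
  l & ~g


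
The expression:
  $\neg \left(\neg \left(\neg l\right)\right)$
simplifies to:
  $\neg l$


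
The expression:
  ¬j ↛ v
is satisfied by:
  {v: False, j: False}


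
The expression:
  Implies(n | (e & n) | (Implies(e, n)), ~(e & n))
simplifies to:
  ~e | ~n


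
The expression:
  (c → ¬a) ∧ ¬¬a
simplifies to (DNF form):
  a ∧ ¬c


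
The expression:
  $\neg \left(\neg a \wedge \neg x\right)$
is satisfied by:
  {a: True, x: True}
  {a: True, x: False}
  {x: True, a: False}


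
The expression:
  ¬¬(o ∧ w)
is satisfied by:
  {w: True, o: True}


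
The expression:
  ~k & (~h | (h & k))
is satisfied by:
  {h: False, k: False}


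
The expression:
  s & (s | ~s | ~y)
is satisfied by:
  {s: True}


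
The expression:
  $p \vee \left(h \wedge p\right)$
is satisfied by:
  {p: True}


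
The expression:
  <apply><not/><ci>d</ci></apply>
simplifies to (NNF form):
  <apply><not/><ci>d</ci></apply>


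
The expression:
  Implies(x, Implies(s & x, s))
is always true.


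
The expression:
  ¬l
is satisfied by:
  {l: False}


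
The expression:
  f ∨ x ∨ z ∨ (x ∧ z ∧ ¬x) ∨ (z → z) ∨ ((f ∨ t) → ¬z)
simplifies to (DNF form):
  True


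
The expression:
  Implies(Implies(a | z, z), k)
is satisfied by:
  {k: True, a: True, z: False}
  {k: True, a: False, z: False}
  {k: True, z: True, a: True}
  {k: True, z: True, a: False}
  {a: True, z: False, k: False}


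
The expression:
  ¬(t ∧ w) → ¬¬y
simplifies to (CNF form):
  (t ∨ y) ∧ (w ∨ y)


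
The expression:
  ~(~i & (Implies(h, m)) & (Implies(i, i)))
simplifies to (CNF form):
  (h | i) & (i | ~m)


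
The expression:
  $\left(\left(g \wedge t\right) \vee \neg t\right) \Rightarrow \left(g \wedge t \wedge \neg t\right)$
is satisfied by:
  {t: True, g: False}


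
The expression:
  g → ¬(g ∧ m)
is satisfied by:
  {g: False, m: False}
  {m: True, g: False}
  {g: True, m: False}


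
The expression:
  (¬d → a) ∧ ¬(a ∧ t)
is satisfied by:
  {d: True, t: False, a: False}
  {a: True, d: True, t: False}
  {a: True, t: False, d: False}
  {d: True, t: True, a: False}


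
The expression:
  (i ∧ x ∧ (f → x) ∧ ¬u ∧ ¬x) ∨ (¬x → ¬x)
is always true.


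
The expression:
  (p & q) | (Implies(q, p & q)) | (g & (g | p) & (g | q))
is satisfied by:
  {p: True, g: True, q: False}
  {p: True, g: False, q: False}
  {g: True, p: False, q: False}
  {p: False, g: False, q: False}
  {q: True, p: True, g: True}
  {q: True, p: True, g: False}
  {q: True, g: True, p: False}


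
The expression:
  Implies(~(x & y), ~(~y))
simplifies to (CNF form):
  y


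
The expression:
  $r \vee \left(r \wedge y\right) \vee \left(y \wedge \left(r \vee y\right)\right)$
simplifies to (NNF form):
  $r \vee y$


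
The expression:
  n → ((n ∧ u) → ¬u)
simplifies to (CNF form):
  ¬n ∨ ¬u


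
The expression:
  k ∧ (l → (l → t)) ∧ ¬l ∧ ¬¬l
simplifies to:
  False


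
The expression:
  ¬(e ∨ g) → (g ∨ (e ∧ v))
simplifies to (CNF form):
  e ∨ g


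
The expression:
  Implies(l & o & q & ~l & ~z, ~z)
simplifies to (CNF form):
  True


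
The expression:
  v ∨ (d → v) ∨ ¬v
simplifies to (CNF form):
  True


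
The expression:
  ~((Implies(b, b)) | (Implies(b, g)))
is never true.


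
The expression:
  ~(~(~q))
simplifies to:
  ~q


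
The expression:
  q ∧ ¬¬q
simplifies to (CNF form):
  q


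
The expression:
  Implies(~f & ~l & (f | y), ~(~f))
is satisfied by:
  {l: True, f: True, y: False}
  {l: True, f: False, y: False}
  {f: True, l: False, y: False}
  {l: False, f: False, y: False}
  {y: True, l: True, f: True}
  {y: True, l: True, f: False}
  {y: True, f: True, l: False}


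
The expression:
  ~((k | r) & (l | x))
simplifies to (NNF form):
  (~k | ~l) & (~k | ~x) & (~l | ~r) & (~r | ~x)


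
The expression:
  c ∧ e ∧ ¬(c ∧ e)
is never true.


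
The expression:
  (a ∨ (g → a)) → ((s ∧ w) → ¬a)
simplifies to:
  ¬a ∨ ¬s ∨ ¬w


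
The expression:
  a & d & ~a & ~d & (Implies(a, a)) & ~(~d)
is never true.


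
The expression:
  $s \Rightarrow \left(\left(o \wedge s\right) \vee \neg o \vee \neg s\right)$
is always true.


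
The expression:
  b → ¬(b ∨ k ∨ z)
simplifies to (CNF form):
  ¬b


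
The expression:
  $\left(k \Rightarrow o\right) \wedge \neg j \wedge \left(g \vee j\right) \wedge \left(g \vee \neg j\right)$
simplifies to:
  $g \wedge \neg j \wedge \left(o \vee \neg k\right)$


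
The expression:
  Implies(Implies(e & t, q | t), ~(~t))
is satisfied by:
  {t: True}


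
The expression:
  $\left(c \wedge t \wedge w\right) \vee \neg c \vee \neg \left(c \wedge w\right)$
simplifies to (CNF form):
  $t \vee \neg c \vee \neg w$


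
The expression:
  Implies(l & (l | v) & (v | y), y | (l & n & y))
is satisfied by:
  {y: True, l: False, v: False}
  {l: False, v: False, y: False}
  {y: True, v: True, l: False}
  {v: True, l: False, y: False}
  {y: True, l: True, v: False}
  {l: True, y: False, v: False}
  {y: True, v: True, l: True}


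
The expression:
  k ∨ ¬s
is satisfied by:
  {k: True, s: False}
  {s: False, k: False}
  {s: True, k: True}


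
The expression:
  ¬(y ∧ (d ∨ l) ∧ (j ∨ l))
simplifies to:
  (¬d ∧ ¬l) ∨ (¬j ∧ ¬l) ∨ ¬y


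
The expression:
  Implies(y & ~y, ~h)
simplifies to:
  True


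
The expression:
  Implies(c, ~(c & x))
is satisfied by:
  {c: False, x: False}
  {x: True, c: False}
  {c: True, x: False}


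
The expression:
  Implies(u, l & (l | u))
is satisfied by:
  {l: True, u: False}
  {u: False, l: False}
  {u: True, l: True}


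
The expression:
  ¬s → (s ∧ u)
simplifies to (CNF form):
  s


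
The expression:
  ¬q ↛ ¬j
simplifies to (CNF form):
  j ∧ ¬q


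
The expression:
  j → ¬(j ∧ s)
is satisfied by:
  {s: False, j: False}
  {j: True, s: False}
  {s: True, j: False}


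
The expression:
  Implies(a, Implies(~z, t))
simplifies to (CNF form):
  t | z | ~a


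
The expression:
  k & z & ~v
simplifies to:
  k & z & ~v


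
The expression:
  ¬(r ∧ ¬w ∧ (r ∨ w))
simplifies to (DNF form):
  w ∨ ¬r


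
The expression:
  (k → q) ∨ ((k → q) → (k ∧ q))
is always true.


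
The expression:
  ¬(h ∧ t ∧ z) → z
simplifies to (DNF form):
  z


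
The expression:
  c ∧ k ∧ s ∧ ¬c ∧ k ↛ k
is never true.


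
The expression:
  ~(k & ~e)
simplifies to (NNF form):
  e | ~k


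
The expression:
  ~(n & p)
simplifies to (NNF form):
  ~n | ~p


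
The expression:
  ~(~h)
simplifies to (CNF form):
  h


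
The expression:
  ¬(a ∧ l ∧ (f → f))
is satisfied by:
  {l: False, a: False}
  {a: True, l: False}
  {l: True, a: False}


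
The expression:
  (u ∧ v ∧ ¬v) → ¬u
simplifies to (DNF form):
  True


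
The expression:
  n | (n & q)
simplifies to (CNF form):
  n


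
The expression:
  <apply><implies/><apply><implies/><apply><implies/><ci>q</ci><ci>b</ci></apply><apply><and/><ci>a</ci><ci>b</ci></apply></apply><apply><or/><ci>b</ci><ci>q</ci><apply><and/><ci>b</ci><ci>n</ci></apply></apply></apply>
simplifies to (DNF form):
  <true/>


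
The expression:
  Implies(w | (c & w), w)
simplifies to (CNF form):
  True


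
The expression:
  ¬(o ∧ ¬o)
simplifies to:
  True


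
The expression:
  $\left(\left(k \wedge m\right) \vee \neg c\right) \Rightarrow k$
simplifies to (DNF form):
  $c \vee k$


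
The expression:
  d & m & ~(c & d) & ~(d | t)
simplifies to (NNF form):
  False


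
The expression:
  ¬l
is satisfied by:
  {l: False}


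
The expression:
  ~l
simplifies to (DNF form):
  ~l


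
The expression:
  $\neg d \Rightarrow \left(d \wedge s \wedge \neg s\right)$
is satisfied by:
  {d: True}


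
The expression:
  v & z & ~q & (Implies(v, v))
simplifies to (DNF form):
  v & z & ~q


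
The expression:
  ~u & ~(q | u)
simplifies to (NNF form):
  ~q & ~u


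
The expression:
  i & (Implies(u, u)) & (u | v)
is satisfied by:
  {i: True, v: True, u: True}
  {i: True, v: True, u: False}
  {i: True, u: True, v: False}


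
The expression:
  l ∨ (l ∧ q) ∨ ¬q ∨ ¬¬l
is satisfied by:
  {l: True, q: False}
  {q: False, l: False}
  {q: True, l: True}


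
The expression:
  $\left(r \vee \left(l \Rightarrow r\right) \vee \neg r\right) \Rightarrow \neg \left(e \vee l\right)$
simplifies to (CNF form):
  $\neg e \wedge \neg l$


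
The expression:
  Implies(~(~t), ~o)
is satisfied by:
  {o: False, t: False}
  {t: True, o: False}
  {o: True, t: False}


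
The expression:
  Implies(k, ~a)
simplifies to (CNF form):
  ~a | ~k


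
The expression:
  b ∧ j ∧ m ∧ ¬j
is never true.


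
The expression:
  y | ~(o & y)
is always true.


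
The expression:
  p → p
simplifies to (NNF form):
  True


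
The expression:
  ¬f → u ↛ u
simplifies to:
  f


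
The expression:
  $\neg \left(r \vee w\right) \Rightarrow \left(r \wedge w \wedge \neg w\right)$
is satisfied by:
  {r: True, w: True}
  {r: True, w: False}
  {w: True, r: False}


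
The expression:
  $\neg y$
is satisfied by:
  {y: False}


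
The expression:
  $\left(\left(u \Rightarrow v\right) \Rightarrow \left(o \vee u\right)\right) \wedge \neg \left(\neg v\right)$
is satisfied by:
  {o: True, u: True, v: True}
  {o: True, v: True, u: False}
  {u: True, v: True, o: False}


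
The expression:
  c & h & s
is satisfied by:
  {h: True, c: True, s: True}


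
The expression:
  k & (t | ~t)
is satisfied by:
  {k: True}


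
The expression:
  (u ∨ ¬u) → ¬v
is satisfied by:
  {v: False}


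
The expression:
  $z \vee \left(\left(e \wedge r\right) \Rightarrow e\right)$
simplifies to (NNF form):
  $\text{True}$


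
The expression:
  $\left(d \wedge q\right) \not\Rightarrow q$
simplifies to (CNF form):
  $\text{False}$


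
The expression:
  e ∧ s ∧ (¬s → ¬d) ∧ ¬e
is never true.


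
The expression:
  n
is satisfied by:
  {n: True}


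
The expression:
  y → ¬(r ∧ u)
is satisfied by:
  {u: False, y: False, r: False}
  {r: True, u: False, y: False}
  {y: True, u: False, r: False}
  {r: True, y: True, u: False}
  {u: True, r: False, y: False}
  {r: True, u: True, y: False}
  {y: True, u: True, r: False}


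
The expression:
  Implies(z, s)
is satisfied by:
  {s: True, z: False}
  {z: False, s: False}
  {z: True, s: True}
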